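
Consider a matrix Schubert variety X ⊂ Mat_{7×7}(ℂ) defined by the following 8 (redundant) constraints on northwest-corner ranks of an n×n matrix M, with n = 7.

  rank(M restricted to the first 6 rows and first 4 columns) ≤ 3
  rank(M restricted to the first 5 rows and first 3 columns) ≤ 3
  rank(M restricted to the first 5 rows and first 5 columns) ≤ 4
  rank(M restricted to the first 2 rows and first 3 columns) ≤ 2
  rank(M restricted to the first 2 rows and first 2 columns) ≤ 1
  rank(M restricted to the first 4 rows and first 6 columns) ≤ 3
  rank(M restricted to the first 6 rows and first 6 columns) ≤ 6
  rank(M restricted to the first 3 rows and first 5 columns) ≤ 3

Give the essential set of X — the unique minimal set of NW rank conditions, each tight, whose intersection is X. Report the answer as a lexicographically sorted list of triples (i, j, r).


Rank table r_w(7×7) implied by the 8 constraints:

  i=1: 1  1  1  1  1  1  1
  i=2: 1  1  2  2  2  2  2
  i=3: 1  2  3  3  3  3  3
  i=4: 1  2  3  3  3  3  4
  i=5: 1  2  3  3  4  4  5
  i=6: 1  2  3  3  4  5  6
  i=7: 1  2  3  4  5  6  7

reading off 1-entries of Δ²R: w = (1, 3, 2, 7, 5, 6, 4).

Rothe diagram D(w) (6 cells), 3 SE-corners (essential conditions):

[(2, 2, 1), (4, 6, 3), (6, 4, 3)]


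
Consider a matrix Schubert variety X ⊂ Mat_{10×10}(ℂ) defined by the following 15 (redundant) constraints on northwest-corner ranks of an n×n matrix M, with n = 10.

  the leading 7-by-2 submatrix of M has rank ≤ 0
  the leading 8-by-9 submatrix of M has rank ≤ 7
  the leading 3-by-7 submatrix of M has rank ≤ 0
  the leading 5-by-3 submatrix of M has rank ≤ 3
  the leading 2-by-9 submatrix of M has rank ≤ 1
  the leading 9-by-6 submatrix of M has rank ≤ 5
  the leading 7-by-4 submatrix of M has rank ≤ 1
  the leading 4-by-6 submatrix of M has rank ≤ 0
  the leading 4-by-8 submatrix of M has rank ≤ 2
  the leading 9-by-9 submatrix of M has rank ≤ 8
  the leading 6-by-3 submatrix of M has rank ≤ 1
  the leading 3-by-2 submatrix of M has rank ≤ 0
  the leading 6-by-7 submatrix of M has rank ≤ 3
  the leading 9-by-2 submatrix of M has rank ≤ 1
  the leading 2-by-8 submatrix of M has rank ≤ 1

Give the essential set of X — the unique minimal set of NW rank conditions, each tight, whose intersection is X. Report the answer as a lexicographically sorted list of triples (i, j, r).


Reconstructing r_w from the 15 given conditions:

  R[1]: 0 | 0 | 0 | 0 | 0 | 0 | 0 | 1 | 1 | 1
  R[2]: 0 | 0 | 0 | 0 | 0 | 0 | 0 | 1 | 1 | 2
  R[3]: 0 | 0 | 0 | 0 | 0 | 0 | 0 | 1 | 2 | 3
  R[4]: 0 | 0 | 0 | 0 | 0 | 0 | 1 | 2 | 3 | 4
  R[5]: 0 | 0 | 1 | 1 | 1 | 1 | 2 | 3 | 4 | 5
  R[6]: 0 | 0 | 1 | 1 | 2 | 2 | 3 | 4 | 5 | 6
  R[7]: 0 | 0 | 1 | 1 | 2 | 3 | 4 | 5 | 6 | 7
  R[8]: 1 | 1 | 2 | 2 | 3 | 4 | 5 | 6 | 7 | 8
  R[9]: 1 | 1 | 2 | 3 | 4 | 5 | 6 | 7 | 8 | 9
  R[10]: 1 | 2 | 3 | 4 | 5 | 6 | 7 | 8 | 9 | 10

so w = (8, 10, 9, 7, 3, 5, 6, 1, 4, 2).

D(w) has 37 cells with 6 SE-corners; essential set:

[(2, 9, 1), (3, 7, 0), (4, 6, 0), (7, 2, 0), (7, 4, 1), (9, 2, 1)]


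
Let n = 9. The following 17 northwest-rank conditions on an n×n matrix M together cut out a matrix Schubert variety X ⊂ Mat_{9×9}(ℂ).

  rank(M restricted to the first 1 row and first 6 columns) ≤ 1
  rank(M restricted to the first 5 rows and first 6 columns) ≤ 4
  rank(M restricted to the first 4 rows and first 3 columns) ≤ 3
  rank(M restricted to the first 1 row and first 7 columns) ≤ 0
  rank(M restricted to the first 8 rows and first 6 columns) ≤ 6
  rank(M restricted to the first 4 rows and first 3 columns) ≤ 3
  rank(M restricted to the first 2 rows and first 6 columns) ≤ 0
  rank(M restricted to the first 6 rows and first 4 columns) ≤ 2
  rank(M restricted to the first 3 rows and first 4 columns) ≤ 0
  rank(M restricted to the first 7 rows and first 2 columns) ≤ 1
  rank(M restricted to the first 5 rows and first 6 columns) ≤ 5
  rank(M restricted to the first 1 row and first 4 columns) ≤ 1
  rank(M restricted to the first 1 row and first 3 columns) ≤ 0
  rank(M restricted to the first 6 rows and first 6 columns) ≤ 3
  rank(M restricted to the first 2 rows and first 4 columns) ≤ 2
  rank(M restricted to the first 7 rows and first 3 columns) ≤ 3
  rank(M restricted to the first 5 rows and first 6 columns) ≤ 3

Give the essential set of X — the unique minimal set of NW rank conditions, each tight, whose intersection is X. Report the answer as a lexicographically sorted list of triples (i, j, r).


The tightest implied rank at each (i,j), from the 17 conditions:

  R[1]: 0 | 0 | 0 | 0 | 0 | 0 | 0 | 1 | 1
  R[2]: 0 | 0 | 0 | 0 | 0 | 0 | 1 | 2 | 2
  R[3]: 0 | 0 | 0 | 0 | 1 | 1 | 2 | 3 | 3
  R[4]: 1 | 1 | 1 | 1 | 2 | 2 | 3 | 4 | 4
  R[5]: 1 | 1 | 2 | 2 | 3 | 3 | 4 | 5 | 5
  R[6]: 1 | 1 | 2 | 2 | 3 | 3 | 4 | 5 | 6
  R[7]: 1 | 1 | 2 | 3 | 4 | 4 | 5 | 6 | 7
  R[8]: 1 | 2 | 3 | 4 | 5 | 5 | 6 | 7 | 8
  R[9]: 1 | 2 | 3 | 4 | 5 | 6 | 7 | 8 | 9

reading off 1-entries of Δ²R: w = (8, 7, 5, 1, 3, 9, 4, 2, 6).

6 SE-corners of the 22-cell Rothe diagram give Ess(w):

[(1, 7, 0), (2, 6, 0), (3, 4, 0), (6, 4, 2), (6, 6, 3), (7, 2, 1)]


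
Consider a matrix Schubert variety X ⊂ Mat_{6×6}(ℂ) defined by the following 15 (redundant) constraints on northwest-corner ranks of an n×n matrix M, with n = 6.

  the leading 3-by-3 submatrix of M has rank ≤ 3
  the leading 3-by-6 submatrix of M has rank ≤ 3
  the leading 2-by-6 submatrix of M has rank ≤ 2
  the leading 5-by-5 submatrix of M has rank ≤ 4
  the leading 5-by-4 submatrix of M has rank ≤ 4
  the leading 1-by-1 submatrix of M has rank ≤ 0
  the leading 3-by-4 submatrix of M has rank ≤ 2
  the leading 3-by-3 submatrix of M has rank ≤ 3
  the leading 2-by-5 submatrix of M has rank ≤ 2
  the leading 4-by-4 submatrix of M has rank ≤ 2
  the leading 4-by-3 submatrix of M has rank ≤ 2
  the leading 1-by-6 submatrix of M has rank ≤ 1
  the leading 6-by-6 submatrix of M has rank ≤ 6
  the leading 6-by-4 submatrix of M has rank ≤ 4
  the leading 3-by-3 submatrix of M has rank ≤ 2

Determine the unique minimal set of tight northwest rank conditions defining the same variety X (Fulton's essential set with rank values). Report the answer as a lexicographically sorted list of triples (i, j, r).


Rank table r_w(6×6) implied by the 15 constraints:

  0 1 1 1 1 1
  1 2 2 2 2 2
  1 2 2 2 3 3
  1 2 2 2 3 4
  1 2 3 3 4 5
  1 2 3 4 5 6

so w = (2, 1, 5, 6, 3, 4).

ℓ(w)=5; the 2 essential cells (i,j,r):

[(1, 1, 0), (4, 4, 2)]


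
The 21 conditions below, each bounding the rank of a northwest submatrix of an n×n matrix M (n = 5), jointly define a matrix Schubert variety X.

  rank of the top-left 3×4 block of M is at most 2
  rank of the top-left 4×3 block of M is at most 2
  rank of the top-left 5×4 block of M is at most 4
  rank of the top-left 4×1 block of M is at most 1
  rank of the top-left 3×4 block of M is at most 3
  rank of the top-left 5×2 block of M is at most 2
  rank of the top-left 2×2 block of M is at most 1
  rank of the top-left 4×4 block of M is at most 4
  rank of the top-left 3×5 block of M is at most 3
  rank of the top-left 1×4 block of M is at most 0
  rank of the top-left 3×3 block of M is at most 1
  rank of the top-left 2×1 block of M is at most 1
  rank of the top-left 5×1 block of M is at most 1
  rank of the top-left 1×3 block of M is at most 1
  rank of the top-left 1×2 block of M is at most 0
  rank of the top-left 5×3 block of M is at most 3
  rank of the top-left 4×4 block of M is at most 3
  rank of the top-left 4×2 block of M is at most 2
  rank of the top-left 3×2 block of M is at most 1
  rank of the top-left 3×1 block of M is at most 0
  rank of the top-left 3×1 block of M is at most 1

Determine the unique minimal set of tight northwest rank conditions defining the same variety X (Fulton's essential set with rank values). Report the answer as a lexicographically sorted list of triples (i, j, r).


Propagating the 21 rank bounds to every northwest block:

  row 1: 0  0  0  0  1
  row 2: 0  1  1  1  2
  row 3: 0  1  1  2  3
  row 4: 1  2  2  3  4
  row 5: 1  2  3  4  5

giving w = (5, 2, 4, 1, 3) via Δ²R.

Rothe diagram D(w) (7 cells), 3 SE-corners (essential conditions):

[(1, 4, 0), (3, 1, 0), (3, 3, 1)]


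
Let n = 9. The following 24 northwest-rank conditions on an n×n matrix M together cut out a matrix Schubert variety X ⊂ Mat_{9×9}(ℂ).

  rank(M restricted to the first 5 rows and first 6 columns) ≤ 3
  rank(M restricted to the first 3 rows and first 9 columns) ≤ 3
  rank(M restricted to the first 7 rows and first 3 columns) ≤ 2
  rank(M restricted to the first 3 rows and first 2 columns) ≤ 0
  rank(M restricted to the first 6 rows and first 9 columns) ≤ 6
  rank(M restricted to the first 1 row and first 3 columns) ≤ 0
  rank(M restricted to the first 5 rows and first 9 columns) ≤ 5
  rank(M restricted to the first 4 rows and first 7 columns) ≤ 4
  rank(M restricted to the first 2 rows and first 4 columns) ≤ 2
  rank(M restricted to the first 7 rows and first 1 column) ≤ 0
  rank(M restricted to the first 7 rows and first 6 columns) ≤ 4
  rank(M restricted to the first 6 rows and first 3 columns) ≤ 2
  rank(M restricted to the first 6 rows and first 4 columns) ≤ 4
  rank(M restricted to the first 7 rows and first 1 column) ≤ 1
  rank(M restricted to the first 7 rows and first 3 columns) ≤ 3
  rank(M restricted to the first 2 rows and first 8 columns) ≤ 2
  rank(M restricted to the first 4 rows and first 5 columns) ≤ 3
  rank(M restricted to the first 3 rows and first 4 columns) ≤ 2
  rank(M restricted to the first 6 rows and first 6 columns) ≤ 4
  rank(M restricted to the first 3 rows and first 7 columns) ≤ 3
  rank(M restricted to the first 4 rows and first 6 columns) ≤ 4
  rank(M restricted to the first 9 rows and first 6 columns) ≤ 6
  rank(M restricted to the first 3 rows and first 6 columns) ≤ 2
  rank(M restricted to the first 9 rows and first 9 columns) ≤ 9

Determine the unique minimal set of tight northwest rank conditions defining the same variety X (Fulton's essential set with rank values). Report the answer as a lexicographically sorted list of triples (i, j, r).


Computing R[i][j] = min implied NW-rank bound (n=9, 24 conditions):

  i=1: 0  0  0  1  1  1  1  1  1
  i=2: 0  0  1  2  2  2  2  2  2
  i=3: 0  0  1  2  2  2  3  3  3
  i=4: 0  1  2  3  3  3  4  4  4
  i=5: 0  1  2  3  3  3  4  5  5
  i=6: 0  1  2  3  4  4  5  6  6
  i=7: 0  1  2  3  4  4  5  6  7
  i=8: 1  2  3  4  5  5  6  7  8
  i=9: 1  2  3  4  5  6  7  8  9

the unique w with this rank table is (4, 3, 7, 2, 8, 5, 9, 1, 6).

ℓ(w)=16; the 6 essential cells (i,j,r):

[(1, 3, 0), (3, 2, 0), (3, 6, 2), (5, 6, 3), (7, 1, 0), (7, 6, 4)]


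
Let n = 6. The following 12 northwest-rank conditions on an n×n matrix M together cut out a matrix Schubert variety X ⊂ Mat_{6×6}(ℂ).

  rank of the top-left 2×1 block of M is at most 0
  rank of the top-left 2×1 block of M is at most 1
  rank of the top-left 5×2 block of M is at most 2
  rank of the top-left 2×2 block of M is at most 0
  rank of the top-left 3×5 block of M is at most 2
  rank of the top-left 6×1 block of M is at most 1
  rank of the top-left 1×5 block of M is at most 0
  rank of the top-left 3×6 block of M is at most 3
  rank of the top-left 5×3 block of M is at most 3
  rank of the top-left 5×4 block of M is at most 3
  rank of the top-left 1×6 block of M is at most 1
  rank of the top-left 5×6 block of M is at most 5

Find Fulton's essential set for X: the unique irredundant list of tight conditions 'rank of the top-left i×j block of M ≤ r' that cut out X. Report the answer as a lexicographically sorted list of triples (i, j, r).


Reconstructing r_w from the 12 given conditions:

  i=1: 0 0 0 0 0 1
  i=2: 0 0 1 1 1 2
  i=3: 1 1 2 2 2 3
  i=4: 1 2 3 3 3 4
  i=5: 1 2 3 3 4 5
  i=6: 1 2 3 4 5 6

giving w = (6, 3, 1, 2, 5, 4) via Δ²R.

|D(w)|=8, |Ess(w)|=3:

[(1, 5, 0), (2, 2, 0), (5, 4, 3)]


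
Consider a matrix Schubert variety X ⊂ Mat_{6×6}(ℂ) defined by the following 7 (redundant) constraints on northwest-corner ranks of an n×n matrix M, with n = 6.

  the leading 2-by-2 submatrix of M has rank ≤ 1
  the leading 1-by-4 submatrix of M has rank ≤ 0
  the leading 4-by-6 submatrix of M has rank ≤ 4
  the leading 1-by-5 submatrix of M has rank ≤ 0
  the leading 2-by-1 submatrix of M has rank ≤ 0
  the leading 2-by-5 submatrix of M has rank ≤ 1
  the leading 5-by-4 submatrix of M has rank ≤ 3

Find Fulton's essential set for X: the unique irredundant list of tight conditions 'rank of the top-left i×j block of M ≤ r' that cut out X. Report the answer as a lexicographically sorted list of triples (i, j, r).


Computing R[i][j] = min implied NW-rank bound (n=6, 7 conditions):

  0 | 0 | 0 | 0 | 0 | 1
  0 | 1 | 1 | 1 | 1 | 2
  1 | 2 | 2 | 2 | 2 | 3
  1 | 2 | 3 | 3 | 3 | 4
  1 | 2 | 3 | 3 | 4 | 5
  1 | 2 | 3 | 4 | 5 | 6

giving w = (6, 2, 1, 3, 5, 4) via Δ²R.

|D(w)|=7, |Ess(w)|=3:

[(1, 5, 0), (2, 1, 0), (5, 4, 3)]


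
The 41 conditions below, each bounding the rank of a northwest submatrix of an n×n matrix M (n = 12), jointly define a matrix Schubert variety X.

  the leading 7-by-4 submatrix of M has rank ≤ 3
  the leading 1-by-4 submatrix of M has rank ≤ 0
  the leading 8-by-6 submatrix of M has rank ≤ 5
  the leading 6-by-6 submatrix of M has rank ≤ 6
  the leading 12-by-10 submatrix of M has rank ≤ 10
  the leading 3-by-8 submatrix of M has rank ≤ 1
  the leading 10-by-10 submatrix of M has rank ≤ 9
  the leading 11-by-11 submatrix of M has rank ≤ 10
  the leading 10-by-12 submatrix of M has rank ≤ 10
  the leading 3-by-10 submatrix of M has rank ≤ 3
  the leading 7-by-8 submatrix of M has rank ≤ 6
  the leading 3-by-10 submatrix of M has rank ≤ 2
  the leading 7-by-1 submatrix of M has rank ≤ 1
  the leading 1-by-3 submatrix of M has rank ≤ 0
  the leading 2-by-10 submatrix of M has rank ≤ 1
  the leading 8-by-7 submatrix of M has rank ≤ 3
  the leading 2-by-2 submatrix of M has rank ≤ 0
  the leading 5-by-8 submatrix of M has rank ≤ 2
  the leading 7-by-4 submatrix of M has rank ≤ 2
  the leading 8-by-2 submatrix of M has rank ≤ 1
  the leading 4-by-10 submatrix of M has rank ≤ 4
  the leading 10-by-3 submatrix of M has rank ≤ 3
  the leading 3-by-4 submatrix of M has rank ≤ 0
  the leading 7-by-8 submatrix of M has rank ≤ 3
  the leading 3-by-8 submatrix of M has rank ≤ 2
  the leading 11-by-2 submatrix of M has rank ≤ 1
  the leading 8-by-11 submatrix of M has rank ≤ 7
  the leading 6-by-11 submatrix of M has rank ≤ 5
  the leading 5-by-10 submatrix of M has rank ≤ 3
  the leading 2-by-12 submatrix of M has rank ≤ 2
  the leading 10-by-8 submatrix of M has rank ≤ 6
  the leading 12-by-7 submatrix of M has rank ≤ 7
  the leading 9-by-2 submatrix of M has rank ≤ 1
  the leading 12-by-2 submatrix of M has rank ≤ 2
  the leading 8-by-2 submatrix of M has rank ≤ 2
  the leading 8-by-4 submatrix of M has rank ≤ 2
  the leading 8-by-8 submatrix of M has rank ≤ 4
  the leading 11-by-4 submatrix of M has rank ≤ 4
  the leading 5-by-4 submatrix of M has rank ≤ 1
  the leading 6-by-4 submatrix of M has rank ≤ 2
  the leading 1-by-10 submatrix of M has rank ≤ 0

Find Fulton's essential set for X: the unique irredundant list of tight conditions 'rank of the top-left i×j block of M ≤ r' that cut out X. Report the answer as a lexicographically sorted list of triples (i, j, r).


Rank table r_w(12×12) implied by the 41 constraints:

  row 1: 0 | 0 | 0 | 0 | 0 | 0 | 0 | 0 | 0 | 0 | 1 | 1
  row 2: 0 | 0 | 0 | 0 | 1 | 1 | 1 | 1 | 1 | 1 | 2 | 2
  row 3: 0 | 0 | 0 | 0 | 1 | 1 | 1 | 1 | 2 | 2 | 3 | 3
  row 4: 1 | 1 | 1 | 1 | 2 | 2 | 2 | 2 | 3 | 3 | 4 | 4
  row 5: 1 | 1 | 1 | 1 | 2 | 2 | 2 | 2 | 3 | 3 | 4 | 5
  row 6: 1 | 1 | 2 | 2 | 3 | 3 | 3 | 3 | 4 | 4 | 5 | 6
  row 7: 1 | 1 | 2 | 2 | 3 | 3 | 3 | 3 | 4 | 5 | 6 | 7
  row 8: 1 | 1 | 2 | 2 | 3 | 3 | 3 | 4 | 5 | 6 | 7 | 8
  row 9: 1 | 1 | 2 | 3 | 4 | 4 | 4 | 5 | 6 | 7 | 8 | 9
  row 10: 1 | 1 | 2 | 3 | 4 | 5 | 5 | 6 | 7 | 8 | 9 | 10
  row 11: 1 | 1 | 2 | 3 | 4 | 5 | 6 | 7 | 8 | 9 | 10 | 11
  row 12: 1 | 2 | 3 | 4 | 5 | 6 | 7 | 8 | 9 | 10 | 11 | 12

hence w(1..12) = (11, 5, 9, 1, 12, 3, 10, 8, 4, 6, 7, 2).

|D(w)|=41, |Ess(w)|=10:

[(1, 10, 0), (3, 4, 0), (3, 8, 1), (5, 4, 1), (5, 8, 2), (5, 10, 3), (7, 8, 3), (8, 4, 2), (8, 7, 3), (11, 2, 1)]


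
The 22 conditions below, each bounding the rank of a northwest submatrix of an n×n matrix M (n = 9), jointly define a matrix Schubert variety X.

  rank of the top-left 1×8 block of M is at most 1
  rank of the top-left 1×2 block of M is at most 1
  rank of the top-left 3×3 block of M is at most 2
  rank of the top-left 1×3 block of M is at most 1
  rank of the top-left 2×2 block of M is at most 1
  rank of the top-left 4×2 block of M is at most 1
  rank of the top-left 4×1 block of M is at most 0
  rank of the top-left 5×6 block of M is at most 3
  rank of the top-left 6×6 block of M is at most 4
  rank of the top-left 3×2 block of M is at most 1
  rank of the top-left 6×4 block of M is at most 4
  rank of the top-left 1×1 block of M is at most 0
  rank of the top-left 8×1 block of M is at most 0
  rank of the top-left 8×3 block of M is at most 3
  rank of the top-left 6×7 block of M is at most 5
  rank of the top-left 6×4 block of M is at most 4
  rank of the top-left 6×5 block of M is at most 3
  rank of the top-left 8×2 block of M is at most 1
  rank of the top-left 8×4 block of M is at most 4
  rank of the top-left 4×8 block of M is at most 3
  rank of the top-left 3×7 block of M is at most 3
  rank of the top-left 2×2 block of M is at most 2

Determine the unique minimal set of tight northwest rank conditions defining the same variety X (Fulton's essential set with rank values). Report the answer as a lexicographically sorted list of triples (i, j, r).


Recovering R(i,j) via the rank-extension bound from the 22 conditions:

  0 1 1 1 1 1 1 1 1
  0 1 2 2 2 2 2 2 2
  0 1 2 3 3 3 3 3 3
  0 1 2 3 3 3 3 3 4
  0 1 2 3 3 3 4 4 5
  0 1 2 3 3 4 5 5 6
  0 1 2 3 4 5 6 6 7
  0 1 2 3 4 5 6 7 8
  1 2 3 4 5 6 7 8 9

so w = (2, 3, 4, 9, 7, 6, 5, 8, 1).

ℓ(w)=15; the 4 essential cells (i,j,r):

[(4, 8, 3), (5, 6, 3), (6, 5, 3), (8, 1, 0)]


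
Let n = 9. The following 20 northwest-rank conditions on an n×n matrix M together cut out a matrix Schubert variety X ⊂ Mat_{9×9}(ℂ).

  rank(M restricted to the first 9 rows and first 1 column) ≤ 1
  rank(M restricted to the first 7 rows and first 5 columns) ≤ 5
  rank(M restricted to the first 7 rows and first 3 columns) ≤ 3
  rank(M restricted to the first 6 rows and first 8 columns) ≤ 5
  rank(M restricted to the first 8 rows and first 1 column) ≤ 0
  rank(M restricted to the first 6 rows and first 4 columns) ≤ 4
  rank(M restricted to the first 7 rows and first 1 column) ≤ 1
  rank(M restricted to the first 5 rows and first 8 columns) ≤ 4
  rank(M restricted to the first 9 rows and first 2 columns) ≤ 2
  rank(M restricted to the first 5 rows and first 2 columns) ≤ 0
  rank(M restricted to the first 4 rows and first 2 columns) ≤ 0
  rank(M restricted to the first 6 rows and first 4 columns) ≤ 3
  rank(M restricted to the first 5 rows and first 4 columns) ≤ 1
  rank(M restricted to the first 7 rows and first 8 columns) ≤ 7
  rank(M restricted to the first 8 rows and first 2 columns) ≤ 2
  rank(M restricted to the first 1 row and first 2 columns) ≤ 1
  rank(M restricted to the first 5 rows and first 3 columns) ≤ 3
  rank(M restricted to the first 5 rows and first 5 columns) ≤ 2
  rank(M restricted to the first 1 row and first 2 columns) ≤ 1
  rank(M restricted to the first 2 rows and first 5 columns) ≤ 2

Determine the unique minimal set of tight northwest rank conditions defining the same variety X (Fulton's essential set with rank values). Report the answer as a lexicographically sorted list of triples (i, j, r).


Propagating the 20 rank bounds to every northwest block:

  row 1: 0  0  1  1  1  1  1  1  1
  row 2: 0  0  1  1  2  2  2  2  2
  row 3: 0  0  1  1  2  3  3  3  3
  row 4: 0  0  1  1  2  3  4  4  4
  row 5: 0  0  1  1  2  3  4  4  5
  row 6: 0  1  2  2  3  4  5  5  6
  row 7: 0  1  2  3  4  5  6  6  7
  row 8: 0  1  2  3  4  5  6  7  8
  row 9: 1  2  3  4  5  6  7  8  9

hence w(1..9) = (3, 5, 6, 7, 9, 2, 4, 8, 1).

|D(w)|=18, |Ess(w)|=4:

[(5, 2, 0), (5, 4, 1), (5, 8, 4), (8, 1, 0)]


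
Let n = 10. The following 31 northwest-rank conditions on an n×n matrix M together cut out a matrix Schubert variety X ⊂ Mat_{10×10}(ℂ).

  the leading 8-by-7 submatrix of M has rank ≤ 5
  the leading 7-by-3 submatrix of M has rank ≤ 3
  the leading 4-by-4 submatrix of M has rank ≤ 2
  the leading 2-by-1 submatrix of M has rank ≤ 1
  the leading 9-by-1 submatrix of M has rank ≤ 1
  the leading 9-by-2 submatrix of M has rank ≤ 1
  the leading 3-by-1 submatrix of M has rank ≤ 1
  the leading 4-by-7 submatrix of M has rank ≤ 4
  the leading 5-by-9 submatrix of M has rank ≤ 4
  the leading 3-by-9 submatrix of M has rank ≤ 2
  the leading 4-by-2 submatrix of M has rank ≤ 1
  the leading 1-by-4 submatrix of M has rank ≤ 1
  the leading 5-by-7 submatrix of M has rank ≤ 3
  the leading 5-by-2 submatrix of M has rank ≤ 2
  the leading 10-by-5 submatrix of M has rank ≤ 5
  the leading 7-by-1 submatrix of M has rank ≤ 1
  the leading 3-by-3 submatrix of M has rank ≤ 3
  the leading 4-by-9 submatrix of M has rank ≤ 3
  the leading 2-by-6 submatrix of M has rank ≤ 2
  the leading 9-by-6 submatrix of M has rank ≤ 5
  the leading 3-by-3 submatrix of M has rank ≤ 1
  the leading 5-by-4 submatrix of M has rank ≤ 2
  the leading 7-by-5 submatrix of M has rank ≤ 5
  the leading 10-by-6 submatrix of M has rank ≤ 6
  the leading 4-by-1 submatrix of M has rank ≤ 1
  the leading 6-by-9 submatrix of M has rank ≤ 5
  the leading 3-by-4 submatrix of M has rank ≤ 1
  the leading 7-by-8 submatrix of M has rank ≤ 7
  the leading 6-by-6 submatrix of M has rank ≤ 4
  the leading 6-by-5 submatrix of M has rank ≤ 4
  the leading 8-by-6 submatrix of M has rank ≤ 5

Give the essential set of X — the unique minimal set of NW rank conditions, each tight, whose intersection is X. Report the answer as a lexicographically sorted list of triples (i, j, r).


Computing R[i][j] = min implied NW-rank bound (n=10, 31 conditions):

  R[1]: 1  1  1  1  1  1  1  1  1  1
  R[2]: 1  1  1  1  2  2  2  2  2  2
  R[3]: 1  1  1  1  2  2  2  2  2  3
  R[4]: 1  1  2  2  3  3  3  3  3  4
  R[5]: 1  1  2  2  3  3  3  4  4  5
  R[6]: 1  1  2  3  4  4  4  5  5  6
  R[7]: 1  1  2  3  4  5  5  6  6  7
  R[8]: 1  1  2  3  4  5  5  6  7  8
  R[9]: 1  1  2  3  4  5  6  7  8  9
  R[10]: 1  2  3  4  5  6  7  8  9  10

giving w = (1, 5, 10, 3, 8, 4, 6, 9, 7, 2) via Δ²R.

Fulton essential set (6 of the 20 Rothe cells):

[(3, 4, 1), (3, 9, 2), (5, 4, 2), (5, 7, 3), (8, 7, 5), (9, 2, 1)]


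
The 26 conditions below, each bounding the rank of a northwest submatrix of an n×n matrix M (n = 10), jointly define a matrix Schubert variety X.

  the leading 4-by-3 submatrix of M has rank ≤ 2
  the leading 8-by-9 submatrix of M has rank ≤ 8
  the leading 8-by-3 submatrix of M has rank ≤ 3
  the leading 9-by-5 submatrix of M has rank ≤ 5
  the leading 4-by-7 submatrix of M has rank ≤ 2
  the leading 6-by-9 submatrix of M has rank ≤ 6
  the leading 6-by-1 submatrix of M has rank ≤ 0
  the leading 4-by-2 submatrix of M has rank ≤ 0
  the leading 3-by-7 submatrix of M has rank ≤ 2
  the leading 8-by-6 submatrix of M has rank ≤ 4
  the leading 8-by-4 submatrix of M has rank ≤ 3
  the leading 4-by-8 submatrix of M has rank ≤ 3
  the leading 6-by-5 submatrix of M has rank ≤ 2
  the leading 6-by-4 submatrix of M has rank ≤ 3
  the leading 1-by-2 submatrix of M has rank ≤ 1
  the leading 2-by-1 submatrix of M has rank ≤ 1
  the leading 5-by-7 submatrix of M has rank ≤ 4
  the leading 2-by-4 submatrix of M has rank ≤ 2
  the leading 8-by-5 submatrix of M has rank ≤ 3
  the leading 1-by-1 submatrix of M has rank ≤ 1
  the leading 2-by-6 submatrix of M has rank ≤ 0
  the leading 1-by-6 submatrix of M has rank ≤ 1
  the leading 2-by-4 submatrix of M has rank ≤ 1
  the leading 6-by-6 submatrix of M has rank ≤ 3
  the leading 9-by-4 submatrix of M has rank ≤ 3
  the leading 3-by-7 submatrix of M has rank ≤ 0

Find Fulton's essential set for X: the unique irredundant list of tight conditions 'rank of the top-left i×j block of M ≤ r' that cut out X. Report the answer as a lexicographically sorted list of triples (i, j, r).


Rank table r_w(10×10) implied by the 26 constraints:

  i=1: 0  0  0  0  0  0  0  1  1  1
  i=2: 0  0  0  0  0  0  0  1  2  2
  i=3: 0  0  0  0  0  0  0  1  2  3
  i=4: 0  0  1  1  1  1  1  2  3  4
  i=5: 0  1  2  2  2  2  2  3  4  5
  i=6: 0  1  2  2  2  3  3  4  5  6
  i=7: 1  2  3  3  3  4  4  5  6  7
  i=8: 1  2  3  3  3  4  5  6  7  8
  i=9: 1  2  3  3  4  5  6  7  8  9
  i=10: 1  2  3  4  5  6  7  8  9  10

reading off 1-entries of Δ²R: w = (8, 9, 10, 3, 2, 6, 1, 7, 5, 4).

6 SE-corners of the 30-cell Rothe diagram give Ess(w):

[(3, 7, 0), (4, 2, 0), (6, 1, 0), (6, 5, 2), (8, 5, 3), (9, 4, 3)]


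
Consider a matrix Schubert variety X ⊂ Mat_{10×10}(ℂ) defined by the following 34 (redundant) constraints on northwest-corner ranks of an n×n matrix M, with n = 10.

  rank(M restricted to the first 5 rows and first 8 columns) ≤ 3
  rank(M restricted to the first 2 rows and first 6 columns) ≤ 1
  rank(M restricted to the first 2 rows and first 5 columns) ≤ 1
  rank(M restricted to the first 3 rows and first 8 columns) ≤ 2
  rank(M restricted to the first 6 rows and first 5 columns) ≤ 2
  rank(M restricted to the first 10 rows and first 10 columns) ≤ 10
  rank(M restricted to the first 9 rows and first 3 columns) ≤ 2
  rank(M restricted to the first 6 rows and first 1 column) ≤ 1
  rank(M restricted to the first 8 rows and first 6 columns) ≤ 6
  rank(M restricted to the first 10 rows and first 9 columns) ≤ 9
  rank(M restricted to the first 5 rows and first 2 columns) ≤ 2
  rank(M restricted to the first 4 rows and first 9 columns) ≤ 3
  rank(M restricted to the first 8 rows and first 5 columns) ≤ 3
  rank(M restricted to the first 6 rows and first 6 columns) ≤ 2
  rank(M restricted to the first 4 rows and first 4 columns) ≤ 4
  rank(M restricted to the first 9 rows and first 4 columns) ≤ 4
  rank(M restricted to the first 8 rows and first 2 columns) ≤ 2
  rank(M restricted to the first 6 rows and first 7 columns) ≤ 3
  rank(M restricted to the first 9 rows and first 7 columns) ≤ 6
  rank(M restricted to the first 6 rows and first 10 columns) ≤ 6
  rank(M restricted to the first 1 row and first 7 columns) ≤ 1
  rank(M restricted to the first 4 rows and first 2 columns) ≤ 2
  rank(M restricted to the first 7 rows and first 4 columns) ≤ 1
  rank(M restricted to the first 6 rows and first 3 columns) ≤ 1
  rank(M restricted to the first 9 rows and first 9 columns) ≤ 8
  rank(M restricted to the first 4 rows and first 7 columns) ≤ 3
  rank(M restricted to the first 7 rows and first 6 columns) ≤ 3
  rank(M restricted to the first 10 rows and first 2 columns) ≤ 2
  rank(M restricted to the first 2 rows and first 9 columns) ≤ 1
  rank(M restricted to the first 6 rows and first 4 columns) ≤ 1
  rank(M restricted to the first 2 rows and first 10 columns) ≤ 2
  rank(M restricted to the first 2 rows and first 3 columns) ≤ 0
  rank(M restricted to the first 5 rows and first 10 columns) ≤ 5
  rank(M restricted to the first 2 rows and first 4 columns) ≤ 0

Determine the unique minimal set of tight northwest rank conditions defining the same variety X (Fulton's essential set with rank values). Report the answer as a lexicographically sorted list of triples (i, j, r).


Propagating the 34 rank bounds to every northwest block:

  R[1]: 0 0 0 0 1 1 1 1 1 1
  R[2]: 0 0 0 0 1 1 1 1 1 2
  R[3]: 1 1 1 1 2 2 2 2 2 3
  R[4]: 1 1 1 1 2 2 3 3 3 4
  R[5]: 1 1 1 1 2 2 3 3 4 5
  R[6]: 1 1 1 1 2 2 3 4 5 6
  R[7]: 1 1 1 1 2 3 4 5 6 7
  R[8]: 1 2 2 2 3 4 5 6 7 8
  R[9]: 1 2 2 3 4 5 6 7 8 9
  R[10]: 1 2 3 4 5 6 7 8 9 10

giving w = (5, 10, 1, 7, 9, 8, 6, 2, 4, 3) via Δ²R.

Rothe diagram D(w) (29 cells), 6 SE-corners (essential conditions):

[(2, 4, 0), (2, 9, 1), (5, 8, 3), (6, 6, 2), (7, 4, 1), (9, 3, 2)]


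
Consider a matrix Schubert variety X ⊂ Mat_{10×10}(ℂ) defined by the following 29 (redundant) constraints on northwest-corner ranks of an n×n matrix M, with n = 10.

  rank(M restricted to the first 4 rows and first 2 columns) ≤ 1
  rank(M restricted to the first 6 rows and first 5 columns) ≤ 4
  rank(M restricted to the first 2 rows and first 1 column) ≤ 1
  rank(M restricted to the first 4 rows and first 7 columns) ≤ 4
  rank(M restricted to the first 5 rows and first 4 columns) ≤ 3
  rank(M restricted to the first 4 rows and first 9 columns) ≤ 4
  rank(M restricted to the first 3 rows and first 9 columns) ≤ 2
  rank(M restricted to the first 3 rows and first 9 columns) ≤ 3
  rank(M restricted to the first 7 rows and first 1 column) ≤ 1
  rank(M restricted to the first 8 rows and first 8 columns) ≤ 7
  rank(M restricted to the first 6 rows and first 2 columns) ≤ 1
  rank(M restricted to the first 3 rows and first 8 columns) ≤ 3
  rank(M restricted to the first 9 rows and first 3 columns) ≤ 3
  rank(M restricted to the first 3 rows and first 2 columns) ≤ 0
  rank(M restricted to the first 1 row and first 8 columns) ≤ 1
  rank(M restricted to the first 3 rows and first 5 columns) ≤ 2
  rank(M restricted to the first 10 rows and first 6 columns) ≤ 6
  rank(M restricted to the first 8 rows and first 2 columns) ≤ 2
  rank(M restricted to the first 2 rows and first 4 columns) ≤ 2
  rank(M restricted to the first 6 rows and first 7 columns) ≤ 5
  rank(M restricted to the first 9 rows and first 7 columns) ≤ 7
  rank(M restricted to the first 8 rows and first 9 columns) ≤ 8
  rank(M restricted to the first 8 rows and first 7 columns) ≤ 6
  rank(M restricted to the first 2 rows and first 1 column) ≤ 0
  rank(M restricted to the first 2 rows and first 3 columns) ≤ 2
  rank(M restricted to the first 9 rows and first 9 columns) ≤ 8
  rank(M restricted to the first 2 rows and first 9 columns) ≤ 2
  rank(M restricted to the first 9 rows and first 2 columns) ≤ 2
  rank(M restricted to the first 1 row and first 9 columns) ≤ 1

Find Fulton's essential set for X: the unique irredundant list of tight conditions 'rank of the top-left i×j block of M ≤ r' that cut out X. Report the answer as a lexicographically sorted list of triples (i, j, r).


Recovering R(i,j) via the rank-extension bound from the 29 conditions:

  row 1: 0 0 1 1 1 1 1 1 1 1
  row 2: 0 0 1 2 2 2 2 2 2 2
  row 3: 0 0 1 2 2 2 2 2 2 3
  row 4: 1 1 2 3 3 3 3 3 3 4
  row 5: 1 1 2 3 4 4 4 4 4 5
  row 6: 1 1 2 3 4 5 5 5 5 6
  row 7: 1 2 3 4 5 6 6 6 6 7
  row 8: 1 2 3 4 5 6 6 7 7 8
  row 9: 1 2 3 4 5 6 7 8 8 9
  row 10: 1 2 3 4 5 6 7 8 9 10

second differences of R give the permutation w = (3, 4, 10, 1, 5, 6, 2, 8, 7, 9).

ℓ(w)=14; the 4 essential cells (i,j,r):

[(3, 2, 0), (3, 9, 2), (6, 2, 1), (8, 7, 6)]


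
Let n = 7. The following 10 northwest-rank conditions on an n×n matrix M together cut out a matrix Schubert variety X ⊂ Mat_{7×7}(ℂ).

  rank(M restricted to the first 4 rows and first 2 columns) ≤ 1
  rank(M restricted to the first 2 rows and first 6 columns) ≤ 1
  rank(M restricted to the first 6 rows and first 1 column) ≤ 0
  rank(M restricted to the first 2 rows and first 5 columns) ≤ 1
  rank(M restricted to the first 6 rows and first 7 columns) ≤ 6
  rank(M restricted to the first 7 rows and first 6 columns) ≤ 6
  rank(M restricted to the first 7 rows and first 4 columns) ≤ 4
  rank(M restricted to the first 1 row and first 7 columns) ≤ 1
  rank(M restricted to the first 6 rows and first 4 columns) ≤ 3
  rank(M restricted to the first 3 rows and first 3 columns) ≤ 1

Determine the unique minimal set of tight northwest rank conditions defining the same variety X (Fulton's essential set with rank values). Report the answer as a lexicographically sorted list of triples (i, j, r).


Recovering R(i,j) via the rank-extension bound from the 10 conditions:

  R[1]: 0 1 1 1 1 1 1
  R[2]: 0 1 1 1 1 1 2
  R[3]: 0 1 1 2 2 2 3
  R[4]: 0 1 2 3 3 3 4
  R[5]: 0 1 2 3 4 4 5
  R[6]: 0 1 2 3 4 5 6
  R[7]: 1 2 3 4 5 6 7

so w = (2, 7, 4, 3, 5, 6, 1).

Fulton essential set (3 of the 11 Rothe cells):

[(2, 6, 1), (3, 3, 1), (6, 1, 0)]


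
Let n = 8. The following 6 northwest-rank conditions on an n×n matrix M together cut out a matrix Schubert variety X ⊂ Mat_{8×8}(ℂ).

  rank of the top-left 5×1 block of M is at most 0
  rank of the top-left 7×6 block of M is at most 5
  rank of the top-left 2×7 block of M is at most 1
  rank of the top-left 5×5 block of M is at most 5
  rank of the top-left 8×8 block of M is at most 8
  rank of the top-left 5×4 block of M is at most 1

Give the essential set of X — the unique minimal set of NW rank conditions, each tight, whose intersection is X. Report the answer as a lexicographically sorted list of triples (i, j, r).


Reconstructing r_w from the 6 given conditions:

  row 1: 0 1 1 1 1 1 1 1
  row 2: 0 1 1 1 1 1 1 2
  row 3: 0 1 1 1 2 2 2 3
  row 4: 0 1 1 1 2 3 3 4
  row 5: 0 1 1 1 2 3 4 5
  row 6: 1 2 2 2 3 4 5 6
  row 7: 1 2 3 3 4 5 6 7
  row 8: 1 2 3 4 5 6 7 8

giving w = (2, 8, 5, 6, 7, 1, 3, 4) via Δ²R.

|D(w)|=16, |Ess(w)|=3:

[(2, 7, 1), (5, 1, 0), (5, 4, 1)]


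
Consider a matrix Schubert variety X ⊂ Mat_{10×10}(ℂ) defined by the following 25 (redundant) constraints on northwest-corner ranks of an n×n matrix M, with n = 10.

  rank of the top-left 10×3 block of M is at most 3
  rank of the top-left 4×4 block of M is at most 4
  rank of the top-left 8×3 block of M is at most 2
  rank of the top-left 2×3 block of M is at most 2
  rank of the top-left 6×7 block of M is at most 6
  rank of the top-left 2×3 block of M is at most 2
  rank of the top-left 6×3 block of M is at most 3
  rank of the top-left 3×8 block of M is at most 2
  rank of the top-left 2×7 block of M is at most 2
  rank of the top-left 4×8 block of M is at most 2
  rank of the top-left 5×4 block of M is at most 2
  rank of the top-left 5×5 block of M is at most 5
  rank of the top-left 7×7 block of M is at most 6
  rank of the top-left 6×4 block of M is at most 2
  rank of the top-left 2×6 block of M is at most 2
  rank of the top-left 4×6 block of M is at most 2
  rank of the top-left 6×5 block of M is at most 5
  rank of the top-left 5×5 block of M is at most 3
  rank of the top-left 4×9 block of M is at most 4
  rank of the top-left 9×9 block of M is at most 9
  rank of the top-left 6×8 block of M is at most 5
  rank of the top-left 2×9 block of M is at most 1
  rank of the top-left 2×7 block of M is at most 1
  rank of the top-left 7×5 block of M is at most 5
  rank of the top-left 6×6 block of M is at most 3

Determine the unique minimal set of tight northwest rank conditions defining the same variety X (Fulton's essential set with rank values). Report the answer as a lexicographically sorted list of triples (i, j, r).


Recovering R(i,j) via the rank-extension bound from the 25 conditions:

  i=1: 1 1 1 1 1 1 1 1 1 1
  i=2: 1 1 1 1 1 1 1 1 1 2
  i=3: 1 2 2 2 2 2 2 2 2 3
  i=4: 1 2 2 2 2 2 2 2 3 4
  i=5: 1 2 2 2 3 3 3 3 4 5
  i=6: 1 2 2 2 3 3 4 4 5 6
  i=7: 1 2 2 3 4 4 5 5 6 7
  i=8: 1 2 2 3 4 5 6 6 7 8
  i=9: 1 2 3 4 5 6 7 7 8 9
  i=10: 1 2 3 4 5 6 7 8 9 10

hence w(1..10) = (1, 10, 2, 9, 5, 7, 4, 6, 3, 8).

ℓ(w)=21; the 5 essential cells (i,j,r):

[(2, 9, 1), (4, 8, 2), (6, 4, 2), (6, 6, 3), (8, 3, 2)]


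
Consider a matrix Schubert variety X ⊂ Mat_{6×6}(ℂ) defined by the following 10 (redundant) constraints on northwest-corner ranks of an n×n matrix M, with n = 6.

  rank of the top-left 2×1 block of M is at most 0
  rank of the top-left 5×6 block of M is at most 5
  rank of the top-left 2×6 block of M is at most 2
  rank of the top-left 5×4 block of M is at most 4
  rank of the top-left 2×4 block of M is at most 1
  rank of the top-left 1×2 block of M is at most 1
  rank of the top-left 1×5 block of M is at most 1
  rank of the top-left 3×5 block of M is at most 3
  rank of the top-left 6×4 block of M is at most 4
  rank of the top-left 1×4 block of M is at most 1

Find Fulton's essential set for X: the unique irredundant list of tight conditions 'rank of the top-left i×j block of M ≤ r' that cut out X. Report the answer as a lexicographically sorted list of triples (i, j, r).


Reconstructing r_w from the 10 given conditions:

  0 1 1 1 1 1
  0 1 1 1 2 2
  1 2 2 2 3 3
  1 2 3 3 4 4
  1 2 3 4 5 5
  1 2 3 4 5 6

the unique w with this rank table is (2, 5, 1, 3, 4, 6).

ℓ(w)=4; the 2 essential cells (i,j,r):

[(2, 1, 0), (2, 4, 1)]


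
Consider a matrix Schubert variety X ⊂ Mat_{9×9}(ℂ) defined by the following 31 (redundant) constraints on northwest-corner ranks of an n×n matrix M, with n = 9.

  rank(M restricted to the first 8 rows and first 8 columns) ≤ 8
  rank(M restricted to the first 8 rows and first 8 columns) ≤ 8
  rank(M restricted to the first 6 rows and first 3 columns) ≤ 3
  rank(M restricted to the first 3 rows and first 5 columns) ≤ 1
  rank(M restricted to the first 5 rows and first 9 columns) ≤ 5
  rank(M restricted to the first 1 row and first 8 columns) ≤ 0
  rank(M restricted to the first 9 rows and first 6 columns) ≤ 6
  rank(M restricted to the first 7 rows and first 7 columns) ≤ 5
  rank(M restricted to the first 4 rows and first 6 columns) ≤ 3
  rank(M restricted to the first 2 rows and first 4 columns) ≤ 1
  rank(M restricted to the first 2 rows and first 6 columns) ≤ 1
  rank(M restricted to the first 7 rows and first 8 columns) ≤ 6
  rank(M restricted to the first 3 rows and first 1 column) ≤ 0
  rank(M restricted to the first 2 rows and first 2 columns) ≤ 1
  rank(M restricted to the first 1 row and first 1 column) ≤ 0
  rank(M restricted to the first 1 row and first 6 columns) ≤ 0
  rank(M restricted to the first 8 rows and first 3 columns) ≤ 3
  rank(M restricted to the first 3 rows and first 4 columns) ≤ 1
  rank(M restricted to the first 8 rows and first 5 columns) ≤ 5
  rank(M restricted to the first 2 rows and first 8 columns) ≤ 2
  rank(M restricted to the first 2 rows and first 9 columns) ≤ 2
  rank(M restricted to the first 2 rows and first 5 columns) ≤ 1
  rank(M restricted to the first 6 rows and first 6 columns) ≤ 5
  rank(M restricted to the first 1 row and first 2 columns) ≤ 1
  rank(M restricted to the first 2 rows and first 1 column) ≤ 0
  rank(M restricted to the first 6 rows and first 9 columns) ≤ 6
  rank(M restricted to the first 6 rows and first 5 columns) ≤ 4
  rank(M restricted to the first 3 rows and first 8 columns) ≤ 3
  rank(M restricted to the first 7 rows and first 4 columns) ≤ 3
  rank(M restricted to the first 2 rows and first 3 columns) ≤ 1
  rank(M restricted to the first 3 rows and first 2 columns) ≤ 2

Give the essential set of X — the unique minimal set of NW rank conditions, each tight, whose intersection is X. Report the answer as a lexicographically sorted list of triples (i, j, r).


Recovering R(i,j) via the rank-extension bound from the 31 conditions:

  0, 0, 0, 0, 0, 0, 0, 0, 1
  0, 1, 1, 1, 1, 1, 1, 1, 2
  0, 1, 1, 1, 1, 2, 2, 2, 3
  1, 2, 2, 2, 2, 3, 3, 3, 4
  1, 2, 3, 3, 3, 4, 4, 4, 5
  1, 2, 3, 3, 4, 5, 5, 5, 6
  1, 2, 3, 3, 4, 5, 5, 6, 7
  1, 2, 3, 4, 5, 6, 6, 7, 8
  1, 2, 3, 4, 5, 6, 7, 8, 9

giving w = (9, 2, 6, 1, 3, 5, 8, 4, 7) via Δ²R.

Rothe diagram D(w) (16 cells), 5 SE-corners (essential conditions):

[(1, 8, 0), (3, 1, 0), (3, 5, 1), (7, 4, 3), (7, 7, 5)]


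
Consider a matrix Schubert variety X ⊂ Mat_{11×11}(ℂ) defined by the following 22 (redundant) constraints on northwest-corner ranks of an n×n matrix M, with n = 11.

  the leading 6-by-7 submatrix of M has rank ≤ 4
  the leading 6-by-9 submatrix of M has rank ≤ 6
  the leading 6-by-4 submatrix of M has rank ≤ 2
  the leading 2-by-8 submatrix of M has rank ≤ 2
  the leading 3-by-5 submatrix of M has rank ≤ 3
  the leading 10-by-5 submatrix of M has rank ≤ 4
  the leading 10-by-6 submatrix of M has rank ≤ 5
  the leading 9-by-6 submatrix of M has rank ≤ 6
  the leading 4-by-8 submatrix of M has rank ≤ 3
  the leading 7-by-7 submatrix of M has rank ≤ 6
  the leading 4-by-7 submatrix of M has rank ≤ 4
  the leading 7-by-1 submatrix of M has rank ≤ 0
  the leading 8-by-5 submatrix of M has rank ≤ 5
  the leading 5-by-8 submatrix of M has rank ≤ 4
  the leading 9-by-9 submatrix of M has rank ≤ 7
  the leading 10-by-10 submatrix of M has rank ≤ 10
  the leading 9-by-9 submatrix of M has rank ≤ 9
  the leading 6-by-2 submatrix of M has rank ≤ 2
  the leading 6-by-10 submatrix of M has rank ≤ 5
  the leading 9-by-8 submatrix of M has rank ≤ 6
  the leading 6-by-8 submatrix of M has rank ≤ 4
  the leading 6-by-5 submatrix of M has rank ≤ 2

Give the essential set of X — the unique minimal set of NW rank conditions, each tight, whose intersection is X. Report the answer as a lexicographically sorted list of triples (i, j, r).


Propagating the 22 rank bounds to every northwest block:

  row 1: 0 1 1 1 1 1 1 1 1 1 1
  row 2: 0 1 2 2 2 2 2 2 2 2 2
  row 3: 0 1 2 2 2 3 3 3 3 3 3
  row 4: 0 1 2 2 2 3 3 3 4 4 4
  row 5: 0 1 2 2 2 3 4 4 5 5 5
  row 6: 0 1 2 2 2 3 4 4 5 5 6
  row 7: 0 1 2 3 3 4 5 5 6 6 7
  row 8: 1 2 3 4 4 5 6 6 7 7 8
  row 9: 1 2 3 4 4 5 6 6 7 8 9
  row 10: 1 2 3 4 4 5 6 7 8 9 10
  row 11: 1 2 3 4 5 6 7 8 9 10 11

so w = (2, 3, 6, 9, 7, 11, 4, 1, 10, 8, 5).

D(w) has 22 cells with 7 SE-corners; essential set:

[(4, 8, 3), (6, 5, 2), (6, 8, 4), (6, 10, 5), (7, 1, 0), (9, 8, 6), (10, 5, 4)]
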